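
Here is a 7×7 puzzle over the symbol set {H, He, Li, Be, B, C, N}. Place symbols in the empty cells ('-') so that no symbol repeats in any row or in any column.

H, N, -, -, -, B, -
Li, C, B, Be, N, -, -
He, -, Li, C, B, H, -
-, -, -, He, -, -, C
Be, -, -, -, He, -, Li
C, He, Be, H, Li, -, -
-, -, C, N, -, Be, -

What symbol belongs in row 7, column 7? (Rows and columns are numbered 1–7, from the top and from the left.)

row 1 has {H,B,N}; column 3 has {Li,Be,B,C} — only He is left for (r1,c3).
row 1 has {H,He,B,N}; column 4 has {H,He,Be,C,N} — only Li is left for (r1,c4).
row 1 has {H,He,Li,B,N}; column 7 has {Li,C} — only Be is left for (r1,c7).
row 2 has {Li,Be,B,C,N}; column 6 has {H,Be,B} — only He is left for (r2,c6).
row 2 has {He,Li,Be,B,C,N}; column 7 has {Li,Be,C} — only H is left for (r2,c7).
row 3 has {H,He,Li,B,C}; column 2 has {He,C,N} — only Be is left for (r3,c2).
row 3 has {H,He,Li,Be,B,C}; column 7 has {H,Li,Be,C} — only N is left for (r3,c7).
row 5 has {He,Li,Be}; column 4 has {H,He,Li,Be,C,N} — only B is left for (r5,c4).
row 6 has {H,He,Li,Be,C}; column 6 has {H,He,Be,B} — only N is left for (r6,c6).
row 6 has {H,He,Li,Be,C,N}; column 7 has {H,Li,Be,C,N} — only B is left for (r6,c7).
row 7 has {Be,C,N}; column 1 has {H,He,Li,Be,C} — only B is left for (r7,c1).
row 7 has {Be,B,C,N}; column 5 has {He,Li,B,N} — only H is left for (r7,c5).
row 7 has {H,Be,B,C,N}; column 7 has {H,Li,Be,B,C,N} — only He is left for (r7,c7).

He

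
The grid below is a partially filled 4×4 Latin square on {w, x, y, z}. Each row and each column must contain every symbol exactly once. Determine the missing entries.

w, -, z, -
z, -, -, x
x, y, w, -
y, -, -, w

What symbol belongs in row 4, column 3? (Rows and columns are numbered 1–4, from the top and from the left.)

At row 1, column 2: row 1 has {w,z}; column 2 has {y}; that leaves x.
At row 1, column 4: row 1 has {w,x,z}; column 4 has {w,x}; that leaves y.
At row 2, column 2: row 2 has {x,z}; column 2 has {x,y}; that leaves w.
At row 2, column 3: row 2 has {w,x,z}; column 3 has {w,z}; that leaves y.
At row 3, column 4: row 3 has {w,x,y}; column 4 has {w,x,y}; that leaves z.
At row 4, column 2: row 4 has {w,y}; column 2 has {w,x,y}; that leaves z.
At row 4, column 3: row 4 has {w,y,z}; column 3 has {w,y,z}; that leaves x.

x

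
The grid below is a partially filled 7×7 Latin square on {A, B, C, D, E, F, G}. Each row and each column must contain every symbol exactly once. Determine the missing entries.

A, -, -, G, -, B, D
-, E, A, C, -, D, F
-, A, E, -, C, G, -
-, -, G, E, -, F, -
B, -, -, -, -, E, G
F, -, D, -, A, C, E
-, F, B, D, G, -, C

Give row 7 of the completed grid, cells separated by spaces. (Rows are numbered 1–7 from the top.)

E F B D G A C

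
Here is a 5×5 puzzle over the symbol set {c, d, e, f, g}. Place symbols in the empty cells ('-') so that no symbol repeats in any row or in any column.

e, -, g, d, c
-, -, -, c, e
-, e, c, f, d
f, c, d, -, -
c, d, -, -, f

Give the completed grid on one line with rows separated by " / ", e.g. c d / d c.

(r1,c2): row 1 has {c,d,e,g}; column 2 has {c,d,e}, so it must be f.
(r2,c2): row 2 has {c,e}; column 2 has {c,d,e,f}, so it must be g.
(r2,c3): row 2 has {c,e,g}; column 3 has {c,d,g}, so it must be f.
(r3,c1): row 3 has {c,d,e,f}; column 1 has {c,e,f}, so it must be g.
(r4,c5): row 4 has {c,d,f}; column 5 has {c,d,e,f}, so it must be g.
(r5,c3): row 5 has {c,d,f}; column 3 has {c,d,f,g}, so it must be e.
(r5,c4): row 5 has {c,d,e,f}; column 4 has {c,d,f}, so it must be g.
(r2,c1): row 2 has {c,e,f,g}; column 1 has {c,e,f,g}, so it must be d.
(r4,c4): row 4 has {c,d,f,g}; column 4 has {c,d,f,g}, so it must be e.

e f g d c / d g f c e / g e c f d / f c d e g / c d e g f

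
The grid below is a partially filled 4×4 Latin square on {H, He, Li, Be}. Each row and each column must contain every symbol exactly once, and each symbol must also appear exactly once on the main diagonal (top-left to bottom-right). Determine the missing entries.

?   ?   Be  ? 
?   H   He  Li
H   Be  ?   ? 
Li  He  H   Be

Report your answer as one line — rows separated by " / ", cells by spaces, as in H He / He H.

He Li Be H / Be H He Li / H Be Li He / Li He H Be

At row 1, column 1: row 1 has {Be}; column 1 has {H,Li}; the diagonal has {H,Be}; that leaves He.
At row 1, column 2: row 1 has {He,Be}; column 2 has {H,He,Be}; that leaves Li.
At row 1, column 4: row 1 has {He,Li,Be}; column 4 has {Li,Be}; that leaves H.
At row 2, column 1: row 2 has {H,He,Li}; column 1 has {H,He,Li}; that leaves Be.
At row 3, column 3: row 3 has {H,Be}; column 3 has {H,He,Be}; the diagonal has {H,He,Be}; that leaves Li.
At row 3, column 4: row 3 has {H,Li,Be}; column 4 has {H,Li,Be}; that leaves He.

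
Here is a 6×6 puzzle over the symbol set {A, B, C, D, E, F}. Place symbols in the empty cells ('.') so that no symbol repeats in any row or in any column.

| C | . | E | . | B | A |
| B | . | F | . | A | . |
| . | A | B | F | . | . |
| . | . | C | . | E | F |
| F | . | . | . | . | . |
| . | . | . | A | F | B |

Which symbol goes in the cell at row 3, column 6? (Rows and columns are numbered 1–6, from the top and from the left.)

E

row 1 has {A,B,C,E}; column 4 has {A,F} — only D is left for (r1,c4).
row 4 has {C,E,F}; column 4 has {A,D,F} — only B is left for (r4,c4).
row 6 has {A,B,F}; column 3 has {B,C,E,F} — only D is left for (r6,c3).
row 1 has {A,B,C,D,E}; column 2 has {A} — only F is left for (r1,c2).
row 4 has {B,C,E,F}; column 2 has {A,F} — only D is left for (r4,c2).
row 5 has {F}; column 3 has {B,C,D,E,F} — only A is left for (r5,c3).
row 6 has {A,B,D,F}; column 1 has {B,C,F} — only E is left for (r6,c1).
row 6 has {A,B,D,E,F}; column 2 has {A,D,F} — only C is left for (r6,c2).
row 2 has {A,B,F}; column 2 has {A,C,D,F} — only E is left for (r2,c2).
row 2 has {A,B,E,F}; column 4 has {A,B,D,F} — only C is left for (r2,c4).
row 2 has {A,B,C,E,F}; column 6 has {A,B,F} — only D is left for (r2,c6).
row 3 has {A,B,F}; column 1 has {B,C,E,F} — only D is left for (r3,c1).
row 3 has {A,B,D,F}; column 5 has {A,B,E,F} — only C is left for (r3,c5).
row 3 has {A,B,C,D,F}; column 6 has {A,B,D,F} — only E is left for (r3,c6).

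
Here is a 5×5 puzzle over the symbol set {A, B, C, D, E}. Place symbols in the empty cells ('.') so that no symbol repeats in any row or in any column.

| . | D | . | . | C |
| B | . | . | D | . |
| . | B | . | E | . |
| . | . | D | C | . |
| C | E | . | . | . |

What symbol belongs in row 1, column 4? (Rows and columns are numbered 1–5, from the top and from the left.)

B

(r4,c2) = A
(r2,c2) = C
(r4,c1) = E
(r4,c5) = B
(r1,c1) = A
(r1,c4) = B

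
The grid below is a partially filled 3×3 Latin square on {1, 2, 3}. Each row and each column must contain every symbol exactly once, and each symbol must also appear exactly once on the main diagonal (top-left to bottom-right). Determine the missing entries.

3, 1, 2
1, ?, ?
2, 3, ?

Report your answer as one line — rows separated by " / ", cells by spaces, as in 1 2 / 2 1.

3 1 2 / 1 2 3 / 2 3 1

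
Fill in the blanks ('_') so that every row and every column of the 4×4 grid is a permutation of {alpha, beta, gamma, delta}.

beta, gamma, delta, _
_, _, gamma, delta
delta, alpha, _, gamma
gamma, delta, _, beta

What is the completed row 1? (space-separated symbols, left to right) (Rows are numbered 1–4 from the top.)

beta gamma delta alpha

Cell (r1,c4): row 1 has {beta,gamma,delta}; column 4 has {beta,gamma,delta} → alpha.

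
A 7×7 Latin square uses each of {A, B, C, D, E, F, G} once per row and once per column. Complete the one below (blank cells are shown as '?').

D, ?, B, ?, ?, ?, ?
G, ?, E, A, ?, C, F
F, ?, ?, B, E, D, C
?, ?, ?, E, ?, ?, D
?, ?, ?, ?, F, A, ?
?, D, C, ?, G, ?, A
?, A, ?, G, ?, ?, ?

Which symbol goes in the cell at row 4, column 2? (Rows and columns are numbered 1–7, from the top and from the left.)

C

(r2,c2): row 2 has {A,C,E,F,G}; column 2 has {A,D}, so it must be B.
(r2,c5): row 2 has {A,B,C,E,F,G}; column 5 has {E,F,G}, so it must be D.
(r3,c2): row 3 has {B,C,D,E,F}; column 2 has {A,B,D}, so it must be G.
(r3,c3): row 3 has {B,C,D,E,F,G}; column 3 has {B,C,E}, so it must be A.
(r6,c4): row 6 has {A,C,D,G}; column 4 has {A,B,E,G}, so it must be F.
(r1,c4): row 1 has {B,D}; column 4 has {A,B,E,F,G}, so it must be C.
(r1,c5): row 1 has {B,C,D}; column 5 has {D,E,F,G}, so it must be A.
(r5,c4): row 5 has {A,F}; column 4 has {A,B,C,E,F,G}, so it must be D.
(r5,c3): row 5 has {A,D,F}; column 3 has {A,B,C,E}, so it must be G.
(r4,c3): row 4 has {D,E}; column 3 has {A,B,C,E,G}, so it must be F.
(r7,c3): row 7 has {A,G}; column 3 has {A,B,C,E,F,G}, so it must be D.
(r4,c2): row 4 has {D,E,F}; column 2 has {A,B,D,G}, so it must be C.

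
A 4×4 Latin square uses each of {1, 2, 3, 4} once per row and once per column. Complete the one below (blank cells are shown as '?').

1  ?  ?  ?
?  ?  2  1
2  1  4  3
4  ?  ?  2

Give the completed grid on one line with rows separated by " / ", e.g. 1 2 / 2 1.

Cell (r1,c3): row 1 has {1}; column 3 has {2,4} → 3.
Cell (r1,c4): row 1 has {1,3}; column 4 has {1,2,3} → 4.
Cell (r2,c1): row 2 has {1,2}; column 1 has {1,2,4} → 3.
Cell (r2,c2): row 2 has {1,2,3}; column 2 has {1} → 4.
Cell (r4,c2): row 4 has {2,4}; column 2 has {1,4} → 3.
Cell (r4,c3): row 4 has {2,3,4}; column 3 has {2,3,4} → 1.
Cell (r1,c2): row 1 has {1,3,4}; column 2 has {1,3,4} → 2.

1 2 3 4 / 3 4 2 1 / 2 1 4 3 / 4 3 1 2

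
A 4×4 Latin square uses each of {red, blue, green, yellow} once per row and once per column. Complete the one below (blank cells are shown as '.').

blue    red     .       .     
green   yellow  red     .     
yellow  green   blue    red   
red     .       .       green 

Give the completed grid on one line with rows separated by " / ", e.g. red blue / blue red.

blue red green yellow / green yellow red blue / yellow green blue red / red blue yellow green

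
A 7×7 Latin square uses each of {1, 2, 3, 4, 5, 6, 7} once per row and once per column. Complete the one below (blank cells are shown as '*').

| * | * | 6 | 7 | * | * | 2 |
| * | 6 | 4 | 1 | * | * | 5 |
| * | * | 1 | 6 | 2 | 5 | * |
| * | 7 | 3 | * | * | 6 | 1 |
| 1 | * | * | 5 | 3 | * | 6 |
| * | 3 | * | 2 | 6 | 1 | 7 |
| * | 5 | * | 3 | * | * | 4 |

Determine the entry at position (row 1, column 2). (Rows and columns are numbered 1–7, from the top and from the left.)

(r2,c5) = 7
(r3,c2) = 4
(r3,c7) = 3
(r4,c4) = 4
(r4,c5) = 5
(r5,c2) = 2
(r5,c3) = 7
(r5,c6) = 4
(r6,c3) = 5
(r7,c3) = 2
(r7,c5) = 1
(r7,c6) = 7
(r1,c2) = 1

1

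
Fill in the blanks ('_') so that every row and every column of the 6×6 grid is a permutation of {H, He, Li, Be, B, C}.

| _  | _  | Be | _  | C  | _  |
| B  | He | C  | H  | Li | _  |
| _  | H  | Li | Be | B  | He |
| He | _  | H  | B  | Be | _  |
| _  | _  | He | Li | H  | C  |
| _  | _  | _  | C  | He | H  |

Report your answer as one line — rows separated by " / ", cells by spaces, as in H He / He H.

At row 1, column 4: row 1 has {Be,C}; column 4 has {H,Li,Be,B,C}; that leaves He.
At row 2, column 6: row 2 has {H,He,Li,B,C}; column 6 has {H,He,C}; that leaves Be.
At row 3, column 1: row 3 has {H,He,Li,Be,B}; column 1 has {He,B}; that leaves C.
At row 4, column 6: row 4 has {H,He,Be,B}; column 6 has {H,He,Be,C}; that leaves Li.
At row 5, column 1: row 5 has {H,He,Li,C}; column 1 has {He,B,C}; that leaves Be.
At row 5, column 2: row 5 has {H,He,Li,Be,C}; column 2 has {H,He}; that leaves B.
At row 6, column 1: row 6 has {H,He,C}; column 1 has {He,Be,B,C}; that leaves Li.
At row 6, column 2: row 6 has {H,He,Li,C}; column 2 has {H,He,B}; that leaves Be.
At row 6, column 3: row 6 has {H,He,Li,Be,C}; column 3 has {H,He,Li,Be,C}; that leaves B.
At row 1, column 1: row 1 has {He,Be,C}; column 1 has {He,Li,Be,B,C}; that leaves H.
At row 1, column 2: row 1 has {H,He,Be,C}; column 2 has {H,He,Be,B}; that leaves Li.
At row 1, column 6: row 1 has {H,He,Li,Be,C}; column 6 has {H,He,Li,Be,C}; that leaves B.
At row 4, column 2: row 4 has {H,He,Li,Be,B}; column 2 has {H,He,Li,Be,B}; that leaves C.

H Li Be He C B / B He C H Li Be / C H Li Be B He / He C H B Be Li / Be B He Li H C / Li Be B C He H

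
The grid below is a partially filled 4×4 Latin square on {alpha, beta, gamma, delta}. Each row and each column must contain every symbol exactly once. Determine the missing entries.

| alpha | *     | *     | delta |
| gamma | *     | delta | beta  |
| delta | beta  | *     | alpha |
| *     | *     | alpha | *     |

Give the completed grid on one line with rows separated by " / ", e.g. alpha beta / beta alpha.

Cell (r1,c2): row 1 has {alpha,delta}; column 2 has {beta} → gamma.
Cell (r1,c3): row 1 has {alpha,gamma,delta}; column 3 has {alpha,delta} → beta.
Cell (r2,c2): row 2 has {beta,gamma,delta}; column 2 has {beta,gamma} → alpha.
Cell (r3,c3): row 3 has {alpha,beta,delta}; column 3 has {alpha,beta,delta} → gamma.
Cell (r4,c1): row 4 has {alpha}; column 1 has {alpha,gamma,delta} → beta.
Cell (r4,c2): row 4 has {alpha,beta}; column 2 has {alpha,beta,gamma} → delta.
Cell (r4,c4): row 4 has {alpha,beta,delta}; column 4 has {alpha,beta,delta} → gamma.

alpha gamma beta delta / gamma alpha delta beta / delta beta gamma alpha / beta delta alpha gamma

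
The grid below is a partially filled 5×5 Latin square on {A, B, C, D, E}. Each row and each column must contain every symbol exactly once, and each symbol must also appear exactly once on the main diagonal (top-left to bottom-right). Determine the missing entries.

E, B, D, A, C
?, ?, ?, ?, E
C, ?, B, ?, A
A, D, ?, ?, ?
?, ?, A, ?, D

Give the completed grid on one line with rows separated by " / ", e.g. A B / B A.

E B D A C / D A C B E / C E B D A / A D E C B / B C A E D

row 2 has {E}; column 3 has {A,B,D} — only C is left for (r2,c3).
row 3 has {A,B,C}; column 2 has {B,D} — only E is left for (r3,c2).
row 3 has {A,B,C,E}; column 4 has {A} — only D is left for (r3,c4).
row 4 has {A,D}; column 3 has {A,B,C,D} — only E is left for (r4,c3).
row 4 has {A,D,E}; column 4 has {A,D}; the diagonal has {B,D,E} — only C is left for (r4,c4).
row 4 has {A,C,D,E}; column 5 has {A,C,D,E} — only B is left for (r4,c5).
row 5 has {A,D}; column 1 has {A,C,E} — only B is left for (r5,c1).
row 5 has {A,B,D}; column 2 has {B,D,E} — only C is left for (r5,c2).
row 5 has {A,B,C,D}; column 4 has {A,C,D} — only E is left for (r5,c4).
row 2 has {C,E}; column 1 has {A,B,C,E} — only D is left for (r2,c1).
row 2 has {C,D,E}; column 2 has {B,C,D,E}; the diagonal has {B,C,D,E} — only A is left for (r2,c2).
row 2 has {A,C,D,E}; column 4 has {A,C,D,E} — only B is left for (r2,c4).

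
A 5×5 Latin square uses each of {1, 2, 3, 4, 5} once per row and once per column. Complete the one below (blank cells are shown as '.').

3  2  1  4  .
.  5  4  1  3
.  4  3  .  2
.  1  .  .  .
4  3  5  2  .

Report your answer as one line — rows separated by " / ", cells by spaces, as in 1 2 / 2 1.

3 2 1 4 5 / 2 5 4 1 3 / 1 4 3 5 2 / 5 1 2 3 4 / 4 3 5 2 1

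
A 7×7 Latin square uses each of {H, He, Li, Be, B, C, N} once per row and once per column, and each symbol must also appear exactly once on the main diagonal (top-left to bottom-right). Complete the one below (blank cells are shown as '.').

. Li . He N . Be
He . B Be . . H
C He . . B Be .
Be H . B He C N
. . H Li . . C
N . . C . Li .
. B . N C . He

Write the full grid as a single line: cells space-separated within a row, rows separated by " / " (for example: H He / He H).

At row 1, column 1: row 1 has {He,Li,Be,N}; column 1 has {He,Be,C,N}; the diagonal has {He,Li,B}; that leaves H.
At row 1, column 3: row 1 has {H,He,Li,Be,N}; column 3 has {H,B}; that leaves C.
At row 1, column 6: row 1 has {H,He,Li,Be,C,N}; column 6 has {Li,Be,C}; that leaves B.
At row 2, column 5: row 2 has {H,He,Be,B}; column 5 has {He,B,C,N}; that leaves Li.
At row 2, column 6: row 2 has {H,He,Li,Be,B}; column 6 has {Li,Be,B,C}; that leaves N.
At row 3, column 3: row 3 has {He,Be,B,C}; column 3 has {H,B,C}; the diagonal has {H,He,Li,B}; that leaves N.
At row 3, column 4: row 3 has {He,Be,B,C,N}; column 4 has {He,Li,Be,B,C,N}; that leaves H.
At row 3, column 7: row 3 has {H,He,Be,B,C,N}; column 7 has {H,He,Be,C,N}; that leaves Li.
At row 4, column 3: row 4 has {H,He,Be,B,C,N}; column 3 has {H,B,C,N}; that leaves Li.
At row 5, column 1: row 5 has {H,Li,C}; column 1 has {H,He,Be,C,N}; that leaves B.
At row 5, column 5: row 5 has {H,Li,B,C}; column 5 has {He,Li,B,C,N}; the diagonal has {H,He,Li,B,N}; that leaves Be.
At row 5, column 6: row 5 has {H,Li,Be,B,C}; column 6 has {Li,Be,B,C,N}; that leaves He.
At row 6, column 2: row 6 has {Li,C,N}; column 2 has {H,He,Li,B}; that leaves Be.
At row 6, column 3: row 6 has {Li,Be,C,N}; column 3 has {H,Li,B,C,N}; that leaves He.
At row 6, column 5: row 6 has {He,Li,Be,C,N}; column 5 has {He,Li,Be,B,C,N}; that leaves H.
At row 6, column 7: row 6 has {H,He,Li,Be,C,N}; column 7 has {H,He,Li,Be,C,N}; that leaves B.
At row 7, column 1: row 7 has {He,B,C,N}; column 1 has {H,He,Be,B,C,N}; that leaves Li.
At row 7, column 3: row 7 has {He,Li,B,C,N}; column 3 has {H,He,Li,B,C,N}; that leaves Be.
At row 7, column 6: row 7 has {He,Li,Be,B,C,N}; column 6 has {He,Li,Be,B,C,N}; that leaves H.
At row 2, column 2: row 2 has {H,He,Li,Be,B,N}; column 2 has {H,He,Li,Be,B}; the diagonal has {H,He,Li,Be,B,N}; that leaves C.
At row 5, column 2: row 5 has {H,He,Li,Be,B,C}; column 2 has {H,He,Li,Be,B,C}; that leaves N.

H Li C He N B Be / He C B Be Li N H / C He N H B Be Li / Be H Li B He C N / B N H Li Be He C / N Be He C H Li B / Li B Be N C H He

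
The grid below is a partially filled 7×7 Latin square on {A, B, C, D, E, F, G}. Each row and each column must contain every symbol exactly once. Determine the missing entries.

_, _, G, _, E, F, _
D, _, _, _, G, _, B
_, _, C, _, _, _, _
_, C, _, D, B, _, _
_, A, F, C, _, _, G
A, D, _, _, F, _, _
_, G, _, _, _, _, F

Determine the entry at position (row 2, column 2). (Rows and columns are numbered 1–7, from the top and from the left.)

(r1,c2) = B
(r1,c4) = A
(r5,c5) = D
(r1,c1) = C
(r1,c7) = D
(r3,c5) = A
(r3,c7) = E
(r4,c7) = A
(r6,c7) = C
(r7,c5) = C
(r3,c2) = F
(r4,c3) = E
(r4,c6) = G
(r6,c3) = B
(r6,c6) = E
(r2,c2) = E

E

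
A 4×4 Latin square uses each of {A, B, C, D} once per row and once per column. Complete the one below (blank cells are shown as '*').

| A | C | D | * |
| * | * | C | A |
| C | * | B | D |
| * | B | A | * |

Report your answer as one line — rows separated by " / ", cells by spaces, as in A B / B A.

Cell (r1,c4): row 1 has {A,C,D}; column 4 has {A,D} → B.
Cell (r2,c2): row 2 has {A,C}; column 2 has {B,C} → D.
Cell (r3,c2): row 3 has {B,C,D}; column 2 has {B,C,D} → A.
Cell (r4,c1): row 4 has {A,B}; column 1 has {A,C} → D.
Cell (r4,c4): row 4 has {A,B,D}; column 4 has {A,B,D} → C.
Cell (r2,c1): row 2 has {A,C,D}; column 1 has {A,C,D} → B.

A C D B / B D C A / C A B D / D B A C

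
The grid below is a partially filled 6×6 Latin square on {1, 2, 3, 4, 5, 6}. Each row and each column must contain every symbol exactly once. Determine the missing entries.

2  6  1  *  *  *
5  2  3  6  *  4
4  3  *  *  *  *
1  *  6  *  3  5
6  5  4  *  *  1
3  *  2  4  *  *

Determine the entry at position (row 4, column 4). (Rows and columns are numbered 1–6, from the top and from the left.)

row 1 has {1,2,6}; column 6 has {1,4,5} — only 3 is left for (r1,c6).
row 2 has {2,3,4,5,6}; column 5 has {3} — only 1 is left for (r2,c5).
row 3 has {3,4}; column 3 has {1,2,3,4,6} — only 5 is left for (r3,c3).
row 4 has {1,3,5,6}; column 2 has {2,3,5,6} — only 4 is left for (r4,c2).
row 4 has {1,3,4,5,6}; column 4 has {4,6} — only 2 is left for (r4,c4).

2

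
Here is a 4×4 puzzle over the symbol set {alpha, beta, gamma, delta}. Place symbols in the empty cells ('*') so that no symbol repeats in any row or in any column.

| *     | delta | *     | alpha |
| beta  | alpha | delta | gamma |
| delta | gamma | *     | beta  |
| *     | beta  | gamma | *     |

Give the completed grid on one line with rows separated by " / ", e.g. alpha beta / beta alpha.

gamma delta beta alpha / beta alpha delta gamma / delta gamma alpha beta / alpha beta gamma delta

Cell (r1,c1): row 1 has {alpha,delta}; column 1 has {beta,delta} → gamma.
Cell (r1,c3): row 1 has {alpha,gamma,delta}; column 3 has {gamma,delta} → beta.
Cell (r3,c3): row 3 has {beta,gamma,delta}; column 3 has {beta,gamma,delta} → alpha.
Cell (r4,c1): row 4 has {beta,gamma}; column 1 has {beta,gamma,delta} → alpha.
Cell (r4,c4): row 4 has {alpha,beta,gamma}; column 4 has {alpha,beta,gamma} → delta.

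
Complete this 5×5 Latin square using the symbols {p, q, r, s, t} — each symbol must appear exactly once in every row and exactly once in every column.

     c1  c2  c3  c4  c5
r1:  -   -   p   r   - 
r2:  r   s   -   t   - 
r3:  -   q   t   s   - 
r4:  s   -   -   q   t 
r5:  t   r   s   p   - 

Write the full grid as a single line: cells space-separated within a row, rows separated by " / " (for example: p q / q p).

(r1,c1): row 1 has {p,r}; column 1 has {r,s,t}, so it must be q.
(r1,c2): row 1 has {p,q,r}; column 2 has {q,r,s}, so it must be t.
(r1,c5): row 1 has {p,q,r,t}; column 5 has {t}, so it must be s.
(r2,c3): row 2 has {r,s,t}; column 3 has {p,s,t}, so it must be q.
(r2,c5): row 2 has {q,r,s,t}; column 5 has {s,t}, so it must be p.
(r3,c1): row 3 has {q,s,t}; column 1 has {q,r,s,t}, so it must be p.
(r3,c5): row 3 has {p,q,s,t}; column 5 has {p,s,t}, so it must be r.
(r4,c2): row 4 has {q,s,t}; column 2 has {q,r,s,t}, so it must be p.
(r4,c3): row 4 has {p,q,s,t}; column 3 has {p,q,s,t}, so it must be r.
(r5,c5): row 5 has {p,r,s,t}; column 5 has {p,r,s,t}, so it must be q.

q t p r s / r s q t p / p q t s r / s p r q t / t r s p q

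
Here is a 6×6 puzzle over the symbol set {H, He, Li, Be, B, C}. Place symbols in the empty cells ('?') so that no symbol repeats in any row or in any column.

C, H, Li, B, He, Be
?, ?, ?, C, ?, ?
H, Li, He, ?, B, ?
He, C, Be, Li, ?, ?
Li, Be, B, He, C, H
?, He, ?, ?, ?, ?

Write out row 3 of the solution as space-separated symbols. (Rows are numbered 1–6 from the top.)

(r2,c2) = B
(r2,c3) = H
(r3,c4) = Be
(r3,c6) = C

H Li He Be B C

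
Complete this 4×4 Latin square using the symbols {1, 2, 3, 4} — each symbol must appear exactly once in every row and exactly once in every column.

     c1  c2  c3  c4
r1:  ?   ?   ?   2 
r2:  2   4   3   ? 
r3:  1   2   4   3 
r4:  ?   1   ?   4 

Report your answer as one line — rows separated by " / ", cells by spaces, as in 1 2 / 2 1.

4 3 1 2 / 2 4 3 1 / 1 2 4 3 / 3 1 2 4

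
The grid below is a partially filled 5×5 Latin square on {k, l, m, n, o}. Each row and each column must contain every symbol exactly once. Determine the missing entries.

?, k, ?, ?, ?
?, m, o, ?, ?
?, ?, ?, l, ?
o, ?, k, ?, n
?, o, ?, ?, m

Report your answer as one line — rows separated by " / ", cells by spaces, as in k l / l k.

(r3,c2) = n
(r3,c3) = m
(r4,c2) = l
(r4,c4) = m
(r3,c1) = k
(r3,c5) = o
(r1,c5) = l
(r2,c5) = k
(r1,c3) = n
(r1,c4) = o
(r2,c4) = n
(r5,c3) = l
(r5,c4) = k
(r1,c1) = m
(r2,c1) = l
(r5,c1) = n

m k n o l / l m o n k / k n m l o / o l k m n / n o l k m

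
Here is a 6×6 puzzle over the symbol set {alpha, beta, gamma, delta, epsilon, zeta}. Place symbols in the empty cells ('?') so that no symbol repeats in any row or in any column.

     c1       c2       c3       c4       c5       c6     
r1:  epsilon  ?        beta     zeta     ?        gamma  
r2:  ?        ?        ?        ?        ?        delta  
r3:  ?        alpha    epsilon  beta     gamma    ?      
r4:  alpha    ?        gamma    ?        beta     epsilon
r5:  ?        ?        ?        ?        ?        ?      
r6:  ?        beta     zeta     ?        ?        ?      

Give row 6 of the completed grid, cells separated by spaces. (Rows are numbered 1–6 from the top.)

(r1,c2) = delta
(r1,c5) = alpha
(r2,c3) = alpha
(r3,c6) = zeta
(r4,c2) = zeta
(r4,c4) = delta
(r5,c3) = delta
(r6,c6) = alpha
(r3,c1) = delta
(r5,c6) = beta
(r6,c1) = gamma
(r6,c4) = epsilon
(r6,c5) = delta

gamma beta zeta epsilon delta alpha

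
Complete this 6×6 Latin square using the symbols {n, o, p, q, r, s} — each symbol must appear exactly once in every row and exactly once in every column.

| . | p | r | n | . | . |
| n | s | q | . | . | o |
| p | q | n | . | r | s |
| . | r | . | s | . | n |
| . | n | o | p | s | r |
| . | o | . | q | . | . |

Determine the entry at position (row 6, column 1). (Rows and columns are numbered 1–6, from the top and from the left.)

row 1 has {n,p,r}; column 6 has {n,o,r,s} — only q is left for (r1,c6).
row 2 has {n,o,q,s}; column 4 has {n,p,q,s} — only r is left for (r2,c4).
row 2 has {n,o,q,r,s}; column 5 has {r,s} — only p is left for (r2,c5).
row 3 has {n,p,q,r,s}; column 4 has {n,p,q,r,s} — only o is left for (r3,c4).
row 4 has {n,r,s}; column 3 has {n,o,q,r} — only p is left for (r4,c3).
row 5 has {n,o,p,r,s}; column 1 has {n,p} — only q is left for (r5,c1).
row 6 has {o,q}; column 3 has {n,o,p,q,r} — only s is left for (r6,c3).
row 6 has {o,q,s}; column 5 has {p,r,s} — only n is left for (r6,c5).
row 6 has {n,o,q,s}; column 6 has {n,o,q,r,s} — only p is left for (r6,c6).
row 1 has {n,p,q,r}; column 5 has {n,p,r,s} — only o is left for (r1,c5).
row 4 has {n,p,r,s}; column 1 has {n,p,q} — only o is left for (r4,c1).
row 4 has {n,o,p,r,s}; column 5 has {n,o,p,r,s} — only q is left for (r4,c5).
row 6 has {n,o,p,q,s}; column 1 has {n,o,p,q} — only r is left for (r6,c1).

r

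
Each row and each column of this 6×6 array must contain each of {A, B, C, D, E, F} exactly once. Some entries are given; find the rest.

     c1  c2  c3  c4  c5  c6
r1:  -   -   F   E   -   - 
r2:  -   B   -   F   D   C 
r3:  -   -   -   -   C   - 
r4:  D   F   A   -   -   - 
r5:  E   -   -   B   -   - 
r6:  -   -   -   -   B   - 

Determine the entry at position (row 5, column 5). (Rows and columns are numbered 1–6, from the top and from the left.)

F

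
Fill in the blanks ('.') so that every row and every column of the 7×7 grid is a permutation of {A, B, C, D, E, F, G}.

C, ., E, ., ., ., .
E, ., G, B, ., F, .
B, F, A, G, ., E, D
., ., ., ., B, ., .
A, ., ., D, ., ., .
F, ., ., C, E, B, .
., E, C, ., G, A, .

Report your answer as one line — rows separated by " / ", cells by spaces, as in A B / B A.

C B E A D G F / E D G B A F C / B F A G C E D / G C F E B D A / A G B D F C E / F A D C E B G / D E C F G A B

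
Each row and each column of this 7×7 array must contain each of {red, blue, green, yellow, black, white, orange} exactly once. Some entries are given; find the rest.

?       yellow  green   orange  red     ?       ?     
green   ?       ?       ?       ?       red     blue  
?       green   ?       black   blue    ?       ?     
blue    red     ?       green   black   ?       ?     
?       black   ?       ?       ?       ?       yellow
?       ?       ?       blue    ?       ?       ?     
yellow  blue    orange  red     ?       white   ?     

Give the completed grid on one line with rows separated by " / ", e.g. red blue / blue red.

row 5 has {yellow,black}; column 4 has {red,blue,green,black,orange} — only white is left for (r5,c4).
row 7 has {red,blue,yellow,white,orange}; column 5 has {red,blue,black} — only green is left for (r7,c5).
row 7 has {red,blue,green,yellow,white,orange}; column 7 has {blue,yellow} — only black is left for (r7,c7).
row 1 has {red,green,yellow,orange}; column 7 has {blue,yellow,black} — only white is left for (r1,c7).
row 2 has {red,blue,green}; column 4 has {red,blue,green,black,white,orange} — only yellow is left for (r2,c4).
row 4 has {red,blue,green,black}; column 7 has {blue,yellow,black,white} — only orange is left for (r4,c7).
row 5 has {yellow,black,white}; column 5 has {red,blue,green,black} — only orange is left for (r5,c5).
row 1 has {red,green,yellow,white,orange}; column 1 has {blue,green,yellow} — only black is left for (r1,c1).
row 1 has {red,green,yellow,black,white,orange}; column 6 has {red,white} — only blue is left for (r1,c6).
row 2 has {red,blue,green,yellow}; column 5 has {red,blue,green,black,orange} — only white is left for (r2,c5).
row 3 has {blue,green,black}; column 7 has {blue,yellow,black,white,orange} — only red is left for (r3,c7).
row 4 has {red,blue,green,black,orange}; column 6 has {red,blue,white} — only yellow is left for (r4,c6).
row 5 has {yellow,black,white,orange}; column 1 has {blue,green,yellow,black} — only red is left for (r5,c1).
row 5 has {red,yellow,black,white,orange}; column 3 has {green,orange} — only blue is left for (r5,c3).
row 5 has {red,blue,yellow,black,white,orange}; column 6 has {red,blue,yellow,white} — only green is left for (r5,c6).
row 6 has {blue}; column 5 has {red,blue,green,black,white,orange} — only yellow is left for (r6,c5).
row 6 has {blue,yellow}; column 7 has {red,blue,yellow,black,white,orange} — only green is left for (r6,c7).
row 2 has {red,blue,green,yellow,white}; column 2 has {red,blue,green,yellow,black} — only orange is left for (r2,c2).
row 2 has {red,blue,green,yellow,white,orange}; column 3 has {blue,green,orange} — only black is left for (r2,c3).
row 3 has {red,blue,green,black}; column 6 has {red,blue,green,yellow,white} — only orange is left for (r3,c6).
row 4 has {red,blue,green,yellow,black,orange}; column 3 has {blue,green,black,orange} — only white is left for (r4,c3).
row 6 has {blue,green,yellow}; column 2 has {red,blue,green,yellow,black,orange} — only white is left for (r6,c2).
row 6 has {blue,green,yellow,white}; column 3 has {blue,green,black,white,orange} — only red is left for (r6,c3).
row 6 has {red,blue,green,yellow,white}; column 6 has {red,blue,green,yellow,white,orange} — only black is left for (r6,c6).
row 3 has {red,blue,green,black,orange}; column 1 has {red,blue,green,yellow,black} — only white is left for (r3,c1).
row 3 has {red,blue,green,black,white,orange}; column 3 has {red,blue,green,black,white,orange} — only yellow is left for (r3,c3).
row 6 has {red,blue,green,yellow,black,white}; column 1 has {red,blue,green,yellow,black,white} — only orange is left for (r6,c1).

black yellow green orange red blue white / green orange black yellow white red blue / white green yellow black blue orange red / blue red white green black yellow orange / red black blue white orange green yellow / orange white red blue yellow black green / yellow blue orange red green white black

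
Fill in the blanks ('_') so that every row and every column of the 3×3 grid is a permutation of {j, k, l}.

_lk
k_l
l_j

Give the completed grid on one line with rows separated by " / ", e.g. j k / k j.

j l k / k j l / l k j

(r1,c1): row 1 has {k,l}; column 1 has {k,l}, so it must be j.
(r2,c2): row 2 has {k,l}; column 2 has {l}, so it must be j.
(r3,c2): row 3 has {j,l}; column 2 has {j,l}, so it must be k.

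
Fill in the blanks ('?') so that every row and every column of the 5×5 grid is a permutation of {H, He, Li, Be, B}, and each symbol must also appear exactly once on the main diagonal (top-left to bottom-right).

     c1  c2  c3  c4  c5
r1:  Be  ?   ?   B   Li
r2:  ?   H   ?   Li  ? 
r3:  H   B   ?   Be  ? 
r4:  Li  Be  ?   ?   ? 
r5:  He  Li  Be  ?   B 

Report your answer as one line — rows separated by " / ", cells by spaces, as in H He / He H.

Be He H B Li / B H He Li Be / H B Li Be He / Li Be B He H / He Li Be H B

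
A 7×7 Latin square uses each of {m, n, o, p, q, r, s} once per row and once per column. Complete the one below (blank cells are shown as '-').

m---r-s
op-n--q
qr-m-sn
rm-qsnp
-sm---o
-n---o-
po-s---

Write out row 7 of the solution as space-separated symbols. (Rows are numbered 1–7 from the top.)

p o q s n m r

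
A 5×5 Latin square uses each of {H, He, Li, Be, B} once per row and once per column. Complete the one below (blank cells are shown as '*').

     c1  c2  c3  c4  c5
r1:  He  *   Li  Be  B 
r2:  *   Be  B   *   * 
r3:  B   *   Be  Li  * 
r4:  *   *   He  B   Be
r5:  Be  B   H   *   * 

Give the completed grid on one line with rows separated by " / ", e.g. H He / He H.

(r1,c2) = H
(r3,c2) = He
(r3,c5) = H
(r4,c2) = Li
(r5,c4) = He
(r5,c5) = Li
(r2,c4) = H
(r2,c5) = He
(r4,c1) = H
(r2,c1) = Li

He H Li Be B / Li Be B H He / B He Be Li H / H Li He B Be / Be B H He Li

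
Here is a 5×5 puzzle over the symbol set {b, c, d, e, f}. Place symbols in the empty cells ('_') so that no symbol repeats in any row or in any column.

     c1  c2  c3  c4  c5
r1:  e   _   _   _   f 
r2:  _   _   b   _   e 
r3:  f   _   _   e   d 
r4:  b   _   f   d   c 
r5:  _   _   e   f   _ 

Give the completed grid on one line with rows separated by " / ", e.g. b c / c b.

e c d b f / d f b c e / f b c e d / b e f d c / c d e f b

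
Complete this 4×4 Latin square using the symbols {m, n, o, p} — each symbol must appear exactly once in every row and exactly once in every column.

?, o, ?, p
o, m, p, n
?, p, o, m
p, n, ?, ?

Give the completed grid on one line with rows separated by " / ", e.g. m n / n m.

row 3 has {m,o,p}; column 1 has {o,p} — only n is left for (r3,c1).
row 4 has {n,p}; column 3 has {o,p} — only m is left for (r4,c3).
row 4 has {m,n,p}; column 4 has {m,n,p} — only o is left for (r4,c4).
row 1 has {o,p}; column 1 has {n,o,p} — only m is left for (r1,c1).
row 1 has {m,o,p}; column 3 has {m,o,p} — only n is left for (r1,c3).

m o n p / o m p n / n p o m / p n m o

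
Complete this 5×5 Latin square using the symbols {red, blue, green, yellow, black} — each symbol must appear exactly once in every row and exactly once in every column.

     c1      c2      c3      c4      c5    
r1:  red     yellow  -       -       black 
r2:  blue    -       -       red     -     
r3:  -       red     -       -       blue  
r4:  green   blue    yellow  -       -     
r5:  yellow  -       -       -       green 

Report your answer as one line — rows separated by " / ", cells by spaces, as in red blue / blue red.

(r2,c5): row 2 has {red,blue}; column 5 has {blue,green,black}, so it must be yellow.
(r3,c1): row 3 has {red,blue}; column 1 has {red,blue,green,yellow}, so it must be black.
(r3,c3): row 3 has {red,blue,black}; column 3 has {yellow}, so it must be green.
(r3,c4): row 3 has {red,blue,green,black}; column 4 has {red}, so it must be yellow.
(r4,c4): row 4 has {blue,green,yellow}; column 4 has {red,yellow}, so it must be black.
(r4,c5): row 4 has {blue,green,yellow,black}; column 5 has {blue,green,yellow,black}, so it must be red.
(r5,c2): row 5 has {green,yellow}; column 2 has {red,blue,yellow}, so it must be black.
(r5,c4): row 5 has {green,yellow,black}; column 4 has {red,yellow,black}, so it must be blue.
(r1,c3): row 1 has {red,yellow,black}; column 3 has {green,yellow}, so it must be blue.
(r1,c4): row 1 has {red,blue,yellow,black}; column 4 has {red,blue,yellow,black}, so it must be green.
(r2,c2): row 2 has {red,blue,yellow}; column 2 has {red,blue,yellow,black}, so it must be green.
(r2,c3): row 2 has {red,blue,green,yellow}; column 3 has {blue,green,yellow}, so it must be black.
(r5,c3): row 5 has {blue,green,yellow,black}; column 3 has {blue,green,yellow,black}, so it must be red.

red yellow blue green black / blue green black red yellow / black red green yellow blue / green blue yellow black red / yellow black red blue green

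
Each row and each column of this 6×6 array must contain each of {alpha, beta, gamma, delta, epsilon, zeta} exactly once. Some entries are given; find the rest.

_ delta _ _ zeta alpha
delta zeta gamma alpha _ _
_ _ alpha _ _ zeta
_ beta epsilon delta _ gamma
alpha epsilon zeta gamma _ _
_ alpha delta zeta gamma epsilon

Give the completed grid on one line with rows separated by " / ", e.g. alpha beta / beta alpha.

(r1,c3) = beta
(r1,c4) = epsilon
(r2,c6) = beta
(r3,c2) = gamma
(r3,c4) = beta
(r4,c1) = zeta
(r4,c5) = alpha
(r5,c6) = delta
(r6,c1) = beta
(r1,c1) = gamma
(r2,c5) = epsilon
(r3,c1) = epsilon
(r3,c5) = delta
(r5,c5) = beta

gamma delta beta epsilon zeta alpha / delta zeta gamma alpha epsilon beta / epsilon gamma alpha beta delta zeta / zeta beta epsilon delta alpha gamma / alpha epsilon zeta gamma beta delta / beta alpha delta zeta gamma epsilon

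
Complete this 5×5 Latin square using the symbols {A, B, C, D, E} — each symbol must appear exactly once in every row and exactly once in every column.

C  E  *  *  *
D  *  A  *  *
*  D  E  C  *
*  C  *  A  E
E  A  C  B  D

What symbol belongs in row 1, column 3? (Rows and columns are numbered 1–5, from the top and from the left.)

B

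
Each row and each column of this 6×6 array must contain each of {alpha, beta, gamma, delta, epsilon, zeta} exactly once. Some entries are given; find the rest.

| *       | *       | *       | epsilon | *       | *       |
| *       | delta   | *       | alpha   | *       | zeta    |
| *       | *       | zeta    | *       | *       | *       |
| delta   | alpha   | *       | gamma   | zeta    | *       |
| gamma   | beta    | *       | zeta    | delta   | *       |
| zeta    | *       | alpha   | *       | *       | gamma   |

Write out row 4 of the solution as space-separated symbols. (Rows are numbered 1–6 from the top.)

delta alpha beta gamma zeta epsilon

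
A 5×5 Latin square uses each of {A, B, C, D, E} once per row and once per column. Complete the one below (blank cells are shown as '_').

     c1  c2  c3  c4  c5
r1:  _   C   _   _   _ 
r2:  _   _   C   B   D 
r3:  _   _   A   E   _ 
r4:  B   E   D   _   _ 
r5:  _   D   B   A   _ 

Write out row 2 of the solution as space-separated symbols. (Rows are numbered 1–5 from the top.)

E A C B D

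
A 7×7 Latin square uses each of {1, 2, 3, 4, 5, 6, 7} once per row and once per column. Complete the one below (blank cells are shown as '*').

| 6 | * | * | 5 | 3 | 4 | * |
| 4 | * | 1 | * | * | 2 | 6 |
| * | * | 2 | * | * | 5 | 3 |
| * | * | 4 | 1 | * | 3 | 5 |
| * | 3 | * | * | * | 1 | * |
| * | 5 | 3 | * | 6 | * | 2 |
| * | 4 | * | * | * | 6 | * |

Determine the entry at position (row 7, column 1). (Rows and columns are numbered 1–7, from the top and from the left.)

3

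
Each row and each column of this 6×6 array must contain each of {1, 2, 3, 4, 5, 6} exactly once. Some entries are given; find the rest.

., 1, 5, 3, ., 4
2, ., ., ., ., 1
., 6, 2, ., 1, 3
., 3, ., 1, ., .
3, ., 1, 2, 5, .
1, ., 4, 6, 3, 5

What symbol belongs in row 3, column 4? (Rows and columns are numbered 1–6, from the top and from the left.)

5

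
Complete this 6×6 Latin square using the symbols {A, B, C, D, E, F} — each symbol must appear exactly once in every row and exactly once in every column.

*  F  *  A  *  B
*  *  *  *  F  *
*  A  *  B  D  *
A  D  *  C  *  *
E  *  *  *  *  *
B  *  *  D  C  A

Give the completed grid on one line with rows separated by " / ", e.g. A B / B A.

Cell (r1,c5): row 1 has {A,B,F}; column 5 has {C,D,F} → E.
Cell (r2,c4): row 2 has {F}; column 4 has {A,B,C,D} → E.
Cell (r4,c5): row 4 has {A,C,D}; column 5 has {C,D,E,F} → B.
Cell (r5,c4): row 5 has {E}; column 4 has {A,B,C,D,E} → F.
Cell (r5,c5): row 5 has {E,F}; column 5 has {B,C,D,E,F} → A.
Cell (r6,c2): row 6 has {A,B,C,D}; column 2 has {A,D,F} → E.
Cell (r6,c3): row 6 has {A,B,C,D,E}; column 3 is empty so far → F.
Cell (r4,c3): row 4 has {A,B,C,D}; column 3 has {F} → E.
Cell (r4,c6): row 4 has {A,B,C,D,E}; column 6 has {A,B} → F.
Cell (r3,c3): row 3 has {A,B,D}; column 3 has {E,F} → C.
Cell (r3,c6): row 3 has {A,B,C,D}; column 6 has {A,B,F} → E.
Cell (r1,c3): row 1 has {A,B,E,F}; column 3 has {C,E,F} → D.
Cell (r3,c1): row 3 has {A,B,C,D,E}; column 1 has {A,B,E} → F.
Cell (r5,c3): row 5 has {A,E,F}; column 3 has {C,D,E,F} → B.
Cell (r1,c1): row 1 has {A,B,D,E,F}; column 1 has {A,B,E,F} → C.
Cell (r2,c1): row 2 has {E,F}; column 1 has {A,B,C,E,F} → D.
Cell (r2,c3): row 2 has {D,E,F}; column 3 has {B,C,D,E,F} → A.
Cell (r2,c6): row 2 has {A,D,E,F}; column 6 has {A,B,E,F} → C.
Cell (r5,c2): row 5 has {A,B,E,F}; column 2 has {A,D,E,F} → C.
Cell (r5,c6): row 5 has {A,B,C,E,F}; column 6 has {A,B,C,E,F} → D.
Cell (r2,c2): row 2 has {A,C,D,E,F}; column 2 has {A,C,D,E,F} → B.

C F D A E B / D B A E F C / F A C B D E / A D E C B F / E C B F A D / B E F D C A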